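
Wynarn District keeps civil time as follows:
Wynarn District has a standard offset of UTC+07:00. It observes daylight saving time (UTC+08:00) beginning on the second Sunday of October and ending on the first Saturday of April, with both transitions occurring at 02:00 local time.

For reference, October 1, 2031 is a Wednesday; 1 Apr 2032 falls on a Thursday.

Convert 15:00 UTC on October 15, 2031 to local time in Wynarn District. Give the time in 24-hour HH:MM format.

1 October 2031 is a Wednesday, so the first Sunday is October 5 and the second is October 12.
1 April 2032 is a Thursday, so the first Saturday is April 3.
At the standard offset (UTC+07:00), 15:00 UTC + 7h = 22:00 Wynarn District standard time.
The standard-time date in Wynarn District, October 15, 2031, falls between 12 October 2031 and 3 April 2032, so daylight saving is in effect and Wynarn District is at UTC+08:00.
15:00 UTC + 8h = 23:00 local.

23:00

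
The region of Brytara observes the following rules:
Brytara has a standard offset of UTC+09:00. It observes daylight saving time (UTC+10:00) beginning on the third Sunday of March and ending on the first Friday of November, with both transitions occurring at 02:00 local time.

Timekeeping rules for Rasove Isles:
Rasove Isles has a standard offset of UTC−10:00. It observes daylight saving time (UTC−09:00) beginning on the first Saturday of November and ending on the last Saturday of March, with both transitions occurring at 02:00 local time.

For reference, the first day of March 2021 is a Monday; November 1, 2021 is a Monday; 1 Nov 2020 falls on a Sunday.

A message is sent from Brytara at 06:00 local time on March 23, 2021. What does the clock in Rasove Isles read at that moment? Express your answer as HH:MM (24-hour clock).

11:00

1 March 2021 is a Monday, so the first Sunday is March 7 and the third is March 21.
1 November 2021 is a Monday, so the first Friday is November 5.
March 23, 2021 lies within the daylight-saving period (21 March – 5 November), so Brytara is on daylight time, UTC+10:00.
06:00 Brytara − 10h = 20:00 UTC (rolling into the previous day, 22 March 2021).
1 November 2020 is a Sunday, so the first Saturday is November 7.
1 March 2021 is a Monday, so Saturdays fall on 6, 13, 20, 27; the last is March 27.
At the standard offset (UTC−10:00), 20:00 UTC − 10h = 10:00 Rasove Isles standard time.
The standard-time date in Rasove Isles, March 22, 2021, falls between 7 November 2020 and 27 March 2021, so daylight saving is in effect and Rasove Isles is at UTC−09:00.
20:00 UTC − 9h = 11:00 Rasove Isles.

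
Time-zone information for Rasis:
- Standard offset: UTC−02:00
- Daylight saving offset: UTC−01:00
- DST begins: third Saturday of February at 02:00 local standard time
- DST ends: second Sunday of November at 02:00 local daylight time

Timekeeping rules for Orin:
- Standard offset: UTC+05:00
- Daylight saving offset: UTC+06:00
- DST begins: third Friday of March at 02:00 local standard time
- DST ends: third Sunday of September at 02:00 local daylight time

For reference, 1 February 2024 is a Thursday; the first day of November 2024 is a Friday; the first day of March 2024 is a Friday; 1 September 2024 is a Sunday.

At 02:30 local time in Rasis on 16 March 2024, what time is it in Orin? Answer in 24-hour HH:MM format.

09:30

1 February 2024 is a Thursday, so the first Saturday is February 3 and the third is February 17.
1 November 2024 is a Friday, so the first Sunday is November 3 and the second is November 10.
16 March 2024 falls between 17 February and 10 November, so daylight saving is in effect and Rasis is at UTC−01:00.
02:30 Rasis + 1h = 03:30 UTC.
1 March 2024 is a Friday, so the first Friday is March 1 and the third is March 15.
1 September 2024 is a Sunday, so the first Sunday is September 1 and the third is September 15.
At the standard offset (UTC+05:00), 03:30 UTC + 5h = 08:30 Orin standard time.
The standard-time date in Orin, 16 March 2024, falls between 15 March and 15 September, so daylight saving is in effect and Orin is at UTC+06:00.
03:30 UTC + 6h = 09:30 Orin.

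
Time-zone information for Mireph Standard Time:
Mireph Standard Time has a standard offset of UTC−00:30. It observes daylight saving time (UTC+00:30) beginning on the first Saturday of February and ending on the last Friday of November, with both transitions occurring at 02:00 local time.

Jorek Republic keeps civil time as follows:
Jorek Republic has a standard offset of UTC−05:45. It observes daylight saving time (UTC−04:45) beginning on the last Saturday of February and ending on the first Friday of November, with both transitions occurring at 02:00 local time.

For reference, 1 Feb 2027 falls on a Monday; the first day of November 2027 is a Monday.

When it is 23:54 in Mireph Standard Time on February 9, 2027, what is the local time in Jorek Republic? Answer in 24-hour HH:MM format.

17:39

1 February 2027 is a Monday, so the first Saturday is February 6.
1 November 2027 is a Monday, so Fridays fall on 5, 12, 19, 26; the last is November 26.
February 9, 2027 falls between 6 February and 26 November, so daylight saving is in effect and Mireph Standard Time is at UTC+00:30.
23:54 Mireph Standard Time − 0h30m = 23:24 UTC.
1 February 2027 is a Monday, so Saturdays fall on 6, 13, 20, 27; the last is February 27.
1 November 2027 is a Monday, so the first Friday is November 5.
At the standard offset (UTC−05:45), 23:24 UTC − 5h45m = 17:39 Jorek Republic standard time.
The standard-time date in Jorek Republic, February 9, 2027, does not fall between 27 February and 5 November, so daylight saving is not in effect and Jorek Republic is at UTC−05:45.
23:24 UTC − 5h45m = 17:39 Jorek Republic.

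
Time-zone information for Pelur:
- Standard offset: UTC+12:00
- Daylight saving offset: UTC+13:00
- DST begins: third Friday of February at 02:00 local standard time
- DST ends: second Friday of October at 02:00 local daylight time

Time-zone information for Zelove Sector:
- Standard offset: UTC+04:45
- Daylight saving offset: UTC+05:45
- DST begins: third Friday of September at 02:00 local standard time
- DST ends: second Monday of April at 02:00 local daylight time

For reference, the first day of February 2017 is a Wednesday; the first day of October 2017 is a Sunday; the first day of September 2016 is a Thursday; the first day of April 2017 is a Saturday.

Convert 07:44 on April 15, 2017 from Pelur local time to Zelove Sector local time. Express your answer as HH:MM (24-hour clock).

23:29

1 February 2017 is a Wednesday, so the first Friday is February 3 and the third is February 17.
1 October 2017 is a Sunday, so the first Friday is October 6 and the second is October 13.
April 15, 2017 lies within the daylight-saving period (17 February – 13 October), so Pelur is on daylight time, UTC+13:00.
07:44 Pelur − 13h = 18:44 UTC (rolling into the previous day, 14 April 2017).
1 September 2016 is a Thursday, so the first Friday is September 2 and the third is September 16.
1 April 2017 is a Saturday, so the first Monday is April 3 and the second is April 10.
At the standard offset (UTC+04:45), 18:44 UTC + 4h45m = 23:29 Zelove Sector standard time.
The standard-time date in Zelove Sector, April 14, 2017, does not fall between 16 September 2016 and 10 April 2017, so daylight saving is not in effect and Zelove Sector is at UTC+04:45.
18:44 UTC + 4h45m = 23:29 Zelove Sector.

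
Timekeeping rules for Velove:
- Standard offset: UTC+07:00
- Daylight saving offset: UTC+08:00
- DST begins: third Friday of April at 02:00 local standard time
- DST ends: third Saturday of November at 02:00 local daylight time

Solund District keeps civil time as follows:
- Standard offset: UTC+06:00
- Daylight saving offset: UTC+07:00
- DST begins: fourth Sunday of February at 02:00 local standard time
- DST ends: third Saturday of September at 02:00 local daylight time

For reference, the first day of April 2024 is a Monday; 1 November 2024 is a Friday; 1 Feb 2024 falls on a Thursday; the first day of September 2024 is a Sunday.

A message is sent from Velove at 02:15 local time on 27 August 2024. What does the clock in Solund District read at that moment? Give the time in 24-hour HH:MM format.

1 April 2024 is a Monday, so the first Friday is April 5 and the third is April 19.
1 November 2024 is a Friday, so the first Saturday is November 2 and the third is November 16.
27 August 2024 falls between 19 April and 16 November, so daylight saving is in effect and Velove is at UTC+08:00.
02:15 Velove − 8h = 18:15 UTC (rolling into the previous day, 26 August 2024).
1 February 2024 is a Thursday, so the first Sunday is February 4 and the fourth is February 25.
1 September 2024 is a Sunday, so the first Saturday is September 7 and the third is September 21.
At the standard offset (UTC+06:00), 18:15 UTC + 6h = 00:15 Solund District standard time (rolling into the next day, 27 August 2024).
The standard-time date in Solund District, 27 August 2024, falls between 25 February and 21 September, so daylight saving is in effect and Solund District is at UTC+07:00.
18:15 UTC + 7h = 01:15 Solund District (rolling into the next day, 27 August 2024).

01:15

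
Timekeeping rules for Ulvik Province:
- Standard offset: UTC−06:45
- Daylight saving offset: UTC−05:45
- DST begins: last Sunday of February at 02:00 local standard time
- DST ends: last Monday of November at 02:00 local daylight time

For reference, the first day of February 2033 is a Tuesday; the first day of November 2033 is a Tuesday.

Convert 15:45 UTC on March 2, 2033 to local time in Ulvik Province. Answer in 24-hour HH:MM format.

10:00

1 February 2033 is a Tuesday, so Sundays fall on 6, 13, 20, 27; the last is February 27.
1 November 2033 is a Tuesday, so Mondays fall on 7, 14, 21, 28; the last is November 28.
At the standard offset (UTC−06:45), 15:45 UTC − 6h45m = 09:00 Ulvik Province standard time.
The standard-time date in Ulvik Province, March 2, 2033, falls between 27 February and 28 November, so daylight saving is in effect and Ulvik Province is at UTC−05:45.
15:45 UTC − 5h45m = 10:00 local.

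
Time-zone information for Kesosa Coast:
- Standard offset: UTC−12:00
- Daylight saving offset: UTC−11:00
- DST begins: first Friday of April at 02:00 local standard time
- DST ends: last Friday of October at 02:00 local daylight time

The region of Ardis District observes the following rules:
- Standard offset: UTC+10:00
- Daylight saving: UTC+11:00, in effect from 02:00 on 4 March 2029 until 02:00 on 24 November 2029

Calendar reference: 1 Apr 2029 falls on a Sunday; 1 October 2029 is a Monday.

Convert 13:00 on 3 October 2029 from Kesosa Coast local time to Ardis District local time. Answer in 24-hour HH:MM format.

11:00

1 April 2029 is a Sunday, so the first Friday is April 6.
1 October 2029 is a Monday, so Fridays fall on 5, 12, 19, 26; the last is October 26.
3 October 2029 lies within the daylight-saving period (6 April – 26 October), so Kesosa Coast is on daylight time, UTC−11:00.
13:00 Kesosa Coast + 11h = 00:00 UTC (rolling into the next day, 4 October 2029).
At the standard offset (UTC+10:00), 00:00 UTC + 10h = 10:00 Ardis District standard time.
The standard-time date in Ardis District, 4 October 2029, lies within the daylight-saving period (4 March – 24 November), so Ardis District is on daylight time, UTC+11:00.
00:00 UTC + 11h = 11:00 Ardis District.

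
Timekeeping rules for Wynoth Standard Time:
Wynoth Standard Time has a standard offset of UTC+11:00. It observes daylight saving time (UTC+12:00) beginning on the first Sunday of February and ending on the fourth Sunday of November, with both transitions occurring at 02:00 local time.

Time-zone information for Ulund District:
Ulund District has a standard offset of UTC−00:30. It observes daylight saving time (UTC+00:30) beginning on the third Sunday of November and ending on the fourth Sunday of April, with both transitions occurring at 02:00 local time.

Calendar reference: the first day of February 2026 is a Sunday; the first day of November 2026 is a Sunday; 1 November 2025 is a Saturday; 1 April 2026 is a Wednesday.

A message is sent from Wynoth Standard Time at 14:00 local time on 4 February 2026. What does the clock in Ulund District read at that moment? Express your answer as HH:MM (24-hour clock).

1 February 2026 is a Sunday, so the first Sunday is February 1.
1 November 2026 is a Sunday, so the first Sunday is November 1 and the fourth is November 22.
4 February 2026 falls between 1 February and 22 November, so daylight saving is in effect and Wynoth Standard Time is at UTC+12:00.
14:00 Wynoth Standard Time − 12h = 02:00 UTC.
1 November 2025 is a Saturday, so the first Sunday is November 2 and the third is November 16.
1 April 2026 is a Wednesday, so the first Sunday is April 5 and the fourth is April 26.
At the standard offset (UTC−00:30), 02:00 UTC − 0h30m = 01:30 Ulund District standard time.
The standard-time date in Ulund District, 4 February 2026, lies within the daylight-saving period (16 November 2025 – 26 April 2026), so Ulund District is on daylight time, UTC+00:30.
02:00 UTC + 0h30m = 02:30 Ulund District.

02:30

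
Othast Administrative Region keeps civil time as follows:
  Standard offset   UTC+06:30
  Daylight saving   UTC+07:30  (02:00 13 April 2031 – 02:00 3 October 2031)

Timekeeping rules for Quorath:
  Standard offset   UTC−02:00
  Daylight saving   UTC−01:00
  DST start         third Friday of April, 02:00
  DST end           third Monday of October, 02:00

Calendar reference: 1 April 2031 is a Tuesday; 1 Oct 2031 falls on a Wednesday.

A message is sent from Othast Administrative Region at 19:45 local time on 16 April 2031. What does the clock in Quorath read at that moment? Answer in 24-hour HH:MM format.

Daylight saving runs 13 April – 3 October; 16 April 2031 is inside that window, so Othast Administrative Region is at UTC+07:30.
19:45 Othast Administrative Region − 7h30m = 12:15 UTC.
1 April 2031 is a Tuesday, so the first Friday is April 4 and the third is April 18.
1 October 2031 is a Wednesday, so the first Monday is October 6 and the third is October 20.
At the standard offset (UTC−02:00), 12:15 UTC − 2h = 10:15 Quorath standard time.
The standard-time date in Quorath, 16 April 2031, is outside the daylight-saving period (18 April – 20 October), so Quorath is on standard time, UTC−02:00.
12:15 UTC − 2h = 10:15 Quorath.

10:15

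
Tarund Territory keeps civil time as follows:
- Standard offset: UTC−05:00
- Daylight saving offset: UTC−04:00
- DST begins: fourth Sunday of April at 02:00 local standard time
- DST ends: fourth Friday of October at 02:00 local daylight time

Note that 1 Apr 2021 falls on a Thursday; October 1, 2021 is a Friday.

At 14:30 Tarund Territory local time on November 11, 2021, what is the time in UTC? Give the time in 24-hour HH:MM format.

19:30

1 April 2021 is a Thursday, so the first Sunday is April 4 and the fourth is April 25.
1 October 2021 is a Friday, so the first Friday is October 1 and the fourth is October 22.
November 11, 2021 is outside the daylight-saving period (25 April – 22 October), so Tarund Territory is on standard time, UTC−05:00.
14:30 local + 5h = 19:30 UTC.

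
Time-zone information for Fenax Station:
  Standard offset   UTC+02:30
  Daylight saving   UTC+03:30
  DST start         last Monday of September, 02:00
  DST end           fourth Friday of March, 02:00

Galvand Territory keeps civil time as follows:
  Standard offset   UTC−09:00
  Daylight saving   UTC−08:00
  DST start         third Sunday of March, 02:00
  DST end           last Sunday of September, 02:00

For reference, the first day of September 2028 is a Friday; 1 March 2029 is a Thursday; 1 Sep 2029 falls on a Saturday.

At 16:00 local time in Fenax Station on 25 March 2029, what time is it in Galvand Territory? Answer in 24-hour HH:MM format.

05:30

1 September 2028 is a Friday, so Mondays fall on 4, 11, 18, 25; the last is September 25.
1 March 2029 is a Thursday, so the first Friday is March 2 and the fourth is March 23.
25 March 2029 is outside the daylight-saving period (25 September 2028 – 23 March 2029), so Fenax Station is on standard time, UTC+02:30.
16:00 Fenax Station − 2h30m = 13:30 UTC.
1 March 2029 is a Thursday, so the first Sunday is March 4 and the third is March 18.
1 September 2029 is a Saturday, so Sundays fall on 2, 9, 16, 23, 30; the last is September 30.
At the standard offset (UTC−09:00), 13:30 UTC − 9h = 04:30 Galvand Territory standard time.
The standard-time date in Galvand Territory, 25 March 2029, falls between 18 March and 30 September, so daylight saving is in effect and Galvand Territory is at UTC−08:00.
13:30 UTC − 8h = 05:30 Galvand Territory.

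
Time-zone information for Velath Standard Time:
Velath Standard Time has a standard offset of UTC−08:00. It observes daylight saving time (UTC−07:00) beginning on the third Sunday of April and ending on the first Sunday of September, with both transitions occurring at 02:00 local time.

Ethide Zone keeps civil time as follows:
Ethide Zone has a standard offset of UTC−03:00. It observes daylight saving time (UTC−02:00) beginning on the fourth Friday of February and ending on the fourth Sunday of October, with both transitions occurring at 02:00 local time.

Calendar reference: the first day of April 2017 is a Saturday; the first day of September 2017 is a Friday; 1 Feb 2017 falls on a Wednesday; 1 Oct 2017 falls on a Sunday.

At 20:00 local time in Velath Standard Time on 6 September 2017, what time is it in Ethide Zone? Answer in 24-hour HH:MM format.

1 April 2017 is a Saturday, so the first Sunday is April 2 and the third is April 16.
1 September 2017 is a Friday, so the first Sunday is September 3.
6 September 2017 does not fall between 16 April and 3 September, so daylight saving is not in effect and Velath Standard Time is at UTC−08:00.
20:00 Velath Standard Time + 8h = 04:00 UTC (rolling into the next day, 7 September 2017).
1 February 2017 is a Wednesday, so the first Friday is February 3 and the fourth is February 24.
1 October 2017 is a Sunday, so the first Sunday is October 1 and the fourth is October 22.
At the standard offset (UTC−03:00), 04:00 UTC − 3h = 01:00 Ethide Zone standard time.
The standard-time date in Ethide Zone, 7 September 2017, lies within the daylight-saving period (24 February – 22 October), so Ethide Zone is on daylight time, UTC−02:00.
04:00 UTC − 2h = 02:00 Ethide Zone.

02:00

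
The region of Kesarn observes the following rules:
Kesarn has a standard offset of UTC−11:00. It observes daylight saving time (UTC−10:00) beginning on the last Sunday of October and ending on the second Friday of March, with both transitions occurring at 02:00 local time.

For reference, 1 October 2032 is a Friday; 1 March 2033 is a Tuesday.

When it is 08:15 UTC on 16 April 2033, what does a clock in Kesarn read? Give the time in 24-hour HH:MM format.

1 October 2032 is a Friday, so Sundays fall on 3, 10, 17, 24, 31; the last is October 31.
1 March 2033 is a Tuesday, so the first Friday is March 4 and the second is March 11.
At the standard offset (UTC−11:00), 08:15 UTC − 11h = 21:15 Kesarn standard time (rolling into the previous day, 15 April 2033).
The standard-time date in Kesarn, 15 April 2033, does not fall between 31 October 2032 and 11 March 2033, so daylight saving is not in effect and Kesarn is at UTC−11:00.
08:15 UTC − 11h = 21:15 local (rolling into the previous day, 15 April 2033).

21:15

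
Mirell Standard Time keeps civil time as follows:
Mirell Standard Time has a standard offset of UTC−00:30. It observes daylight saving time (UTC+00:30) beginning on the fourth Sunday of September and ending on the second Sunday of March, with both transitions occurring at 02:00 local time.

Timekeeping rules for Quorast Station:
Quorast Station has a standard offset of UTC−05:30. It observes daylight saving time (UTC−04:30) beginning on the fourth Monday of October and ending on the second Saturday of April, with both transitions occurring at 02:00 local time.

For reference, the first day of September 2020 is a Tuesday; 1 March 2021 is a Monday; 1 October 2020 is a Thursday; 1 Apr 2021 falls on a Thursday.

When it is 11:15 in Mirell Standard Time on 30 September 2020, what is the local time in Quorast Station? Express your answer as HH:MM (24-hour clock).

05:15

1 September 2020 is a Tuesday, so the first Sunday is September 6 and the fourth is September 27.
1 March 2021 is a Monday, so the first Sunday is March 7 and the second is March 14.
Daylight saving runs 27 September 2020 – 14 March 2021; 30 September 2020 is inside that window, so Mirell Standard Time is at UTC+00:30.
11:15 Mirell Standard Time − 0h30m = 10:45 UTC.
1 October 2020 is a Thursday, so the first Monday is October 5 and the fourth is October 26.
1 April 2021 is a Thursday, so the first Saturday is April 3 and the second is April 10.
At the standard offset (UTC−05:30), 10:45 UTC − 5h30m = 05:15 Quorast Station standard time.
Daylight saving runs 26 October 2020 – 10 April 2021; the standard-time date in Quorast Station, 30 September 2020, is outside that window, so Quorast Station is on standard time at UTC−05:30.
10:45 UTC − 5h30m = 05:15 Quorast Station.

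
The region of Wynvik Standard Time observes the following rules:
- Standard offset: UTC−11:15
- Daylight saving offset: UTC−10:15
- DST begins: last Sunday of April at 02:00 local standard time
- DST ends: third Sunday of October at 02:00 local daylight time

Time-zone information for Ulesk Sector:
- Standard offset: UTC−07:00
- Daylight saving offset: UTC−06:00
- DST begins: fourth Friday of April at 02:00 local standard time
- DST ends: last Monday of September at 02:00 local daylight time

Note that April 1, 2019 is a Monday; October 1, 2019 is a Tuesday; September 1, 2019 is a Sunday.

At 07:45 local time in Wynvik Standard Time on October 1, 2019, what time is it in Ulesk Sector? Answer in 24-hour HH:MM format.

1 April 2019 is a Monday, so Sundays fall on 7, 14, 21, 28; the last is April 28.
1 October 2019 is a Tuesday, so the first Sunday is October 6 and the third is October 20.
October 1, 2019 falls between 28 April and 20 October, so daylight saving is in effect and Wynvik Standard Time is at UTC−10:15.
07:45 Wynvik Standard Time + 10h15m = 18:00 UTC.
1 April 2019 is a Monday, so the first Friday is April 5 and the fourth is April 26.
1 September 2019 is a Sunday, so Mondays fall on 2, 9, 16, 23, 30; the last is September 30.
At the standard offset (UTC−07:00), 18:00 UTC − 7h = 11:00 Ulesk Sector standard time.
Daylight saving runs 26 April – 30 September; the standard-time date in Ulesk Sector, October 1, 2019, is outside that window, so Ulesk Sector is on standard time at UTC−07:00.
18:00 UTC − 7h = 11:00 Ulesk Sector.

11:00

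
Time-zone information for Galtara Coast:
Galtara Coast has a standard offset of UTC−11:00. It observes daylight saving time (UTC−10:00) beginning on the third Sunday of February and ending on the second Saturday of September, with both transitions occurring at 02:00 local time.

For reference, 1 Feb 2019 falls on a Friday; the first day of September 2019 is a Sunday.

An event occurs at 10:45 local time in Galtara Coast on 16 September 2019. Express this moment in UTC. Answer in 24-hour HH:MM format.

21:45

1 February 2019 is a Friday, so the first Sunday is February 3 and the third is February 17.
1 September 2019 is a Sunday, so the first Saturday is September 7 and the second is September 14.
16 September 2019 does not fall between 17 February and 14 September, so daylight saving is not in effect and Galtara Coast is at UTC−11:00.
10:45 local + 11h = 21:45 UTC.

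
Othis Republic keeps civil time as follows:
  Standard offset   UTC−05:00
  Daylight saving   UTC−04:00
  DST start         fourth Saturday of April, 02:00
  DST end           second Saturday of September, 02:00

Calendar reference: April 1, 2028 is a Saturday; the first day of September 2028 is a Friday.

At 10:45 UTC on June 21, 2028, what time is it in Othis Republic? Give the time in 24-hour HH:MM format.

06:45

1 April 2028 is a Saturday, so the first Saturday is April 1 and the fourth is April 22.
1 September 2028 is a Friday, so the first Saturday is September 2 and the second is September 9.
At the standard offset (UTC−05:00), 10:45 UTC − 5h = 05:45 Othis Republic standard time.
The standard-time date in Othis Republic, June 21, 2028, falls between 22 April and 9 September, so daylight saving is in effect and Othis Republic is at UTC−04:00.
10:45 UTC − 4h = 06:45 local.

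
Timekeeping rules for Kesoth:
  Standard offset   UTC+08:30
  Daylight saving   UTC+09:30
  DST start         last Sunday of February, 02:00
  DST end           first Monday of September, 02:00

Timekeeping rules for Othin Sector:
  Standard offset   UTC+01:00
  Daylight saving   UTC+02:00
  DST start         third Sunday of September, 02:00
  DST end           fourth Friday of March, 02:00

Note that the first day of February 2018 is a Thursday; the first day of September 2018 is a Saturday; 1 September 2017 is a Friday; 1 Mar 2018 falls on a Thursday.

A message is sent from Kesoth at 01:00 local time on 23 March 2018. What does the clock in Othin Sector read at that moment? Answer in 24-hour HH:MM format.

1 February 2018 is a Thursday, so Sundays fall on 4, 11, 18, 25; the last is February 25.
1 September 2018 is a Saturday, so the first Monday is September 3.
Daylight saving runs 25 February – 3 September; 23 March 2018 is inside that window, so Kesoth is at UTC+09:30.
01:00 Kesoth − 9h30m = 15:30 UTC (rolling into the previous day, 22 March 2018).
1 September 2017 is a Friday, so the first Sunday is September 3 and the third is September 17.
1 March 2018 is a Thursday, so the first Friday is March 2 and the fourth is March 23.
At the standard offset (UTC+01:00), 15:30 UTC + 1h = 16:30 Othin Sector standard time.
The standard-time date in Othin Sector, 22 March 2018, lies within the daylight-saving period (17 September 2017 – 23 March 2018), so Othin Sector is on daylight time, UTC+02:00.
15:30 UTC + 2h = 17:30 Othin Sector.

17:30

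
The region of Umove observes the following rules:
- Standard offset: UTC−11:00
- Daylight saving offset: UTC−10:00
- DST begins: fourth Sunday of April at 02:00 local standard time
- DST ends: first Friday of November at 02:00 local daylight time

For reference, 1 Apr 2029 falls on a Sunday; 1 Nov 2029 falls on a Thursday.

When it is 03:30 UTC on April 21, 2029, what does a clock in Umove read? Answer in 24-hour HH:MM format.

1 April 2029 is a Sunday, so the first Sunday is April 1 and the fourth is April 22.
1 November 2029 is a Thursday, so the first Friday is November 2.
At the standard offset (UTC−11:00), 03:30 UTC − 11h = 16:30 Umove standard time (rolling into the previous day, 20 April 2029).
The standard-time date in Umove, April 20, 2029, is outside the daylight-saving period (22 April – 2 November), so Umove is on standard time, UTC−11:00.
03:30 UTC − 11h = 16:30 local (rolling into the previous day, 20 April 2029).

16:30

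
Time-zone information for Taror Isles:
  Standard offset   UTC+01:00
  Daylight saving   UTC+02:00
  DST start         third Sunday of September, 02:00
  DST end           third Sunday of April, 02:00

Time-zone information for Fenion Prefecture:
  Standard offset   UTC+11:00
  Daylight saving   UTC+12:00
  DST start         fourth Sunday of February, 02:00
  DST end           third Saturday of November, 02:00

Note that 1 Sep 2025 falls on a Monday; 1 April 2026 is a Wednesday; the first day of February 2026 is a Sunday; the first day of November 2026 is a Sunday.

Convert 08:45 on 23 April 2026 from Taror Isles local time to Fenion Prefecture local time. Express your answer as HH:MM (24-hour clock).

1 September 2025 is a Monday, so the first Sunday is September 7 and the third is September 21.
1 April 2026 is a Wednesday, so the first Sunday is April 5 and the third is April 19.
Daylight saving runs 21 September 2025 – 19 April 2026; 23 April 2026 is outside that window, so Taror Isles is on standard time at UTC+01:00.
08:45 Taror Isles − 1h = 07:45 UTC.
1 February 2026 is a Sunday, so the first Sunday is February 1 and the fourth is February 22.
1 November 2026 is a Sunday, so the first Saturday is November 7 and the third is November 21.
At the standard offset (UTC+11:00), 07:45 UTC + 11h = 18:45 Fenion Prefecture standard time.
The standard-time date in Fenion Prefecture, 23 April 2026, lies within the daylight-saving period (22 February – 21 November), so Fenion Prefecture is on daylight time, UTC+12:00.
07:45 UTC + 12h = 19:45 Fenion Prefecture.

19:45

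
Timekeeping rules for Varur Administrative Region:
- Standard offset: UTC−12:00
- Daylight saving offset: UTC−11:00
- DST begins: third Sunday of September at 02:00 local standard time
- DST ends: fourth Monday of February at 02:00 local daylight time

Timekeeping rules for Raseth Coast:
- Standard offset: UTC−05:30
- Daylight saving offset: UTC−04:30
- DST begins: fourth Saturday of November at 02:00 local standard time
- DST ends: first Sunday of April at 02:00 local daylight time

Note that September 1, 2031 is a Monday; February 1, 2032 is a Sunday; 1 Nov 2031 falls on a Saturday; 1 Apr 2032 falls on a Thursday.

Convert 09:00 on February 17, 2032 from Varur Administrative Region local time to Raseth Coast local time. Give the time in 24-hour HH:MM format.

1 September 2031 is a Monday, so the first Sunday is September 7 and the third is September 21.
1 February 2032 is a Sunday, so the first Monday is February 2 and the fourth is February 23.
Daylight saving runs 21 September 2031 – 23 February 2032; February 17, 2032 is inside that window, so Varur Administrative Region is at UTC−11:00.
09:00 Varur Administrative Region + 11h = 20:00 UTC.
1 November 2031 is a Saturday, so the first Saturday is November 1 and the fourth is November 22.
1 April 2032 is a Thursday, so the first Sunday is April 4.
At the standard offset (UTC−05:30), 20:00 UTC − 5h30m = 14:30 Raseth Coast standard time.
Daylight saving runs 22 November 2031 – 4 April 2032; the standard-time date in Raseth Coast, February 17, 2032, is inside that window, so Raseth Coast is at UTC−04:30.
20:00 UTC − 4h30m = 15:30 Raseth Coast.

15:30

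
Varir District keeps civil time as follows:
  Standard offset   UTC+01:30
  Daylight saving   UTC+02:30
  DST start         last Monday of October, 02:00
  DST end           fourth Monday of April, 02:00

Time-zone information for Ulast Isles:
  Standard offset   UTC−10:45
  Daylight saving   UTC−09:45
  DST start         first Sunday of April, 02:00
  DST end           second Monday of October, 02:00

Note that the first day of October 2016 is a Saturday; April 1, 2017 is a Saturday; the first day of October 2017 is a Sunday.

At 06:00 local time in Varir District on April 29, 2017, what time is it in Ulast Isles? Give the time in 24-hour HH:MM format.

1 October 2016 is a Saturday, so Mondays fall on 3, 10, 17, 24, 31; the last is October 31.
1 April 2017 is a Saturday, so the first Monday is April 3 and the fourth is April 24.
April 29, 2017 does not fall between 31 October 2016 and 24 April 2017, so daylight saving is not in effect and Varir District is at UTC+01:30.
06:00 Varir District − 1h30m = 04:30 UTC.
1 April 2017 is a Saturday, so the first Sunday is April 2.
1 October 2017 is a Sunday, so the first Monday is October 2 and the second is October 9.
At the standard offset (UTC−10:45), 04:30 UTC − 10h45m = 17:45 Ulast Isles standard time (rolling into the previous day, 28 April 2017).
The standard-time date in Ulast Isles, April 28, 2017, lies within the daylight-saving period (2 April – 9 October), so Ulast Isles is on daylight time, UTC−09:45.
04:30 UTC − 9h45m = 18:45 Ulast Isles (rolling into the previous day, 28 April 2017).

18:45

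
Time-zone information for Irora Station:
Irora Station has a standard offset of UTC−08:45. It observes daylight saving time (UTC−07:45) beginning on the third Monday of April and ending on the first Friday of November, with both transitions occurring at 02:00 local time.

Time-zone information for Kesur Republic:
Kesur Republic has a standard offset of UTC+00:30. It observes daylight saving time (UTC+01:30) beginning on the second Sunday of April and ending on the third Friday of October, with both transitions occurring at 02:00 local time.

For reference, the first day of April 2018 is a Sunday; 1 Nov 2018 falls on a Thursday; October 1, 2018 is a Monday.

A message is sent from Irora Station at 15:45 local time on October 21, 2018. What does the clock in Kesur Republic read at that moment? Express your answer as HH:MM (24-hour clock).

00:00

1 April 2018 is a Sunday, so the first Monday is April 2 and the third is April 16.
1 November 2018 is a Thursday, so the first Friday is November 2.
October 21, 2018 lies within the daylight-saving period (16 April – 2 November), so Irora Station is on daylight time, UTC−07:45.
15:45 Irora Station + 7h45m = 23:30 UTC.
1 April 2018 is a Sunday, so the first Sunday is April 1 and the second is April 8.
1 October 2018 is a Monday, so the first Friday is October 5 and the third is October 19.
At the standard offset (UTC+00:30), 23:30 UTC + 0h30m = 00:00 Kesur Republic standard time (rolling into the next day, 22 October 2018).
Daylight saving runs 8 April – 19 October; the standard-time date in Kesur Republic, October 22, 2018, is outside that window, so Kesur Republic is on standard time at UTC+00:30.
23:30 UTC + 0h30m = 00:00 Kesur Republic (rolling into the next day, 22 October 2018).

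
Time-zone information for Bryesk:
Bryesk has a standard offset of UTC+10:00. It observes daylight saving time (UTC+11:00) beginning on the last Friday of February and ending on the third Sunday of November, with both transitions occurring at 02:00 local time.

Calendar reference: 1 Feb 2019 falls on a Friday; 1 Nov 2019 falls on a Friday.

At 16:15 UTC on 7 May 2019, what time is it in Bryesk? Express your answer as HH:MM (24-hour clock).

1 February 2019 is a Friday, so Fridays fall on 1, 8, 15, 22; the last is February 22.
1 November 2019 is a Friday, so the first Sunday is November 3 and the third is November 17.
At the standard offset (UTC+10:00), 16:15 UTC + 10h = 02:15 Bryesk standard time (rolling into the next day, 8 May 2019).
Daylight saving runs 22 February – 17 November; the standard-time date in Bryesk, 8 May 2019, is inside that window, so Bryesk is at UTC+11:00.
16:15 UTC + 11h = 03:15 local (rolling into the next day, 8 May 2019).

03:15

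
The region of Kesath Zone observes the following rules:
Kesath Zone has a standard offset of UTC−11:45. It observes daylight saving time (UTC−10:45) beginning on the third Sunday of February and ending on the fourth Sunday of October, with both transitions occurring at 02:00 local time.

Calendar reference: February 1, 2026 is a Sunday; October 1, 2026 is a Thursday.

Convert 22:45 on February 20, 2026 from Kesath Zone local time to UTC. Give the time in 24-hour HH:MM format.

09:30

1 February 2026 is a Sunday, so the first Sunday is February 1 and the third is February 15.
1 October 2026 is a Thursday, so the first Sunday is October 4 and the fourth is October 25.
February 20, 2026 falls between 15 February and 25 October, so daylight saving is in effect and Kesath Zone is at UTC−10:45.
22:45 local + 10h45m = 09:30 UTC (rolling into the next day, 21 February 2026).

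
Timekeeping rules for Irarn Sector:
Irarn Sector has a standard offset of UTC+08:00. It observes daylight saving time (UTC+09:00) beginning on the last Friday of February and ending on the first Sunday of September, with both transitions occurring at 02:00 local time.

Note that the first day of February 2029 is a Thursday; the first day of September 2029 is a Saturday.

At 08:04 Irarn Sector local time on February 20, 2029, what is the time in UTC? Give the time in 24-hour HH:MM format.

1 February 2029 is a Thursday, so Fridays fall on 2, 9, 16, 23; the last is February 23.
1 September 2029 is a Saturday, so the first Sunday is September 2.
Daylight saving runs 23 February – 2 September; February 20, 2029 is outside that window, so Irarn Sector is on standard time at UTC+08:00.
08:04 local − 8h = 00:04 UTC.

00:04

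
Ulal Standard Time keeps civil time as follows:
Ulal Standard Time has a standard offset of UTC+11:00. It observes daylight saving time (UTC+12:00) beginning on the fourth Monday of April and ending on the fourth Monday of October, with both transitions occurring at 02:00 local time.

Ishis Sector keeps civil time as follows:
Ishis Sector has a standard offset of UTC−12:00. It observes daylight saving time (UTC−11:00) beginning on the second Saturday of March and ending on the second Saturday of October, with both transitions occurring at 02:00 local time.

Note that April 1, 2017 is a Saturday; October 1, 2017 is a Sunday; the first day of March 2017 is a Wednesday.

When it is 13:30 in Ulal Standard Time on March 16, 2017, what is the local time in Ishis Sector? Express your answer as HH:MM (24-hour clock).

15:30

1 April 2017 is a Saturday, so the first Monday is April 3 and the fourth is April 24.
1 October 2017 is a Sunday, so the first Monday is October 2 and the fourth is October 23.
March 16, 2017 does not fall between 24 April and 23 October, so daylight saving is not in effect and Ulal Standard Time is at UTC+11:00.
13:30 Ulal Standard Time − 11h = 02:30 UTC.
1 March 2017 is a Wednesday, so the first Saturday is March 4 and the second is March 11.
1 October 2017 is a Sunday, so the first Saturday is October 7 and the second is October 14.
At the standard offset (UTC−12:00), 02:30 UTC − 12h = 14:30 Ishis Sector standard time (rolling into the previous day, 15 March 2017).
The standard-time date in Ishis Sector, March 15, 2017, falls between 11 March and 14 October, so daylight saving is in effect and Ishis Sector is at UTC−11:00.
02:30 UTC − 11h = 15:30 Ishis Sector (rolling into the previous day, 15 March 2017).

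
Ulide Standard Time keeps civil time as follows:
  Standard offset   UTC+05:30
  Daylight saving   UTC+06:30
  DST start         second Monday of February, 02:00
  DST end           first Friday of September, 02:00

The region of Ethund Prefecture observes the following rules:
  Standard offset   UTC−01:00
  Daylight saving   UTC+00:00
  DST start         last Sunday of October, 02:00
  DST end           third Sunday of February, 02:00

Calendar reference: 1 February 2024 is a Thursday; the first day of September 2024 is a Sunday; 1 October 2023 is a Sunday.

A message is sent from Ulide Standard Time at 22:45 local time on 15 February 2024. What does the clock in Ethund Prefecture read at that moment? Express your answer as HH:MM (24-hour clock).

16:15

1 February 2024 is a Thursday, so the first Monday is February 5 and the second is February 12.
1 September 2024 is a Sunday, so the first Friday is September 6.
Daylight saving runs 12 February – 6 September; 15 February 2024 is inside that window, so Ulide Standard Time is at UTC+06:30.
22:45 Ulide Standard Time − 6h30m = 16:15 UTC.
1 October 2023 is a Sunday, so Sundays fall on 1, 8, 15, 22, 29; the last is October 29.
1 February 2024 is a Thursday, so the first Sunday is February 4 and the third is February 18.
At the standard offset (UTC−01:00), 16:15 UTC − 1h = 15:15 Ethund Prefecture standard time.
Daylight saving runs 29 October 2023 – 18 February 2024; the standard-time date in Ethund Prefecture, 15 February 2024, is inside that window, so Ethund Prefecture is at UTC+00:00.
16:15 UTC + 0h = 16:15 Ethund Prefecture.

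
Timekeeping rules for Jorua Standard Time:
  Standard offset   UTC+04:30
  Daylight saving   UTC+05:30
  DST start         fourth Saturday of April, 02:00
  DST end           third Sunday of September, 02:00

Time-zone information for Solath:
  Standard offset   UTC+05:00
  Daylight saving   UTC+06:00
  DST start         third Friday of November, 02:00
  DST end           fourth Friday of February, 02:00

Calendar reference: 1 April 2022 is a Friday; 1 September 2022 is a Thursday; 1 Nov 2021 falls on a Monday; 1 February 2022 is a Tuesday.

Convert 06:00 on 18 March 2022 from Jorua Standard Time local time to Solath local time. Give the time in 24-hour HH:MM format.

1 April 2022 is a Friday, so the first Saturday is April 2 and the fourth is April 23.
1 September 2022 is a Thursday, so the first Sunday is September 4 and the third is September 18.
Daylight saving runs 23 April – 18 September; 18 March 2022 is outside that window, so Jorua Standard Time is on standard time at UTC+04:30.
06:00 Jorua Standard Time − 4h30m = 01:30 UTC.
1 November 2021 is a Monday, so the first Friday is November 5 and the third is November 19.
1 February 2022 is a Tuesday, so the first Friday is February 4 and the fourth is February 25.
At the standard offset (UTC+05:00), 01:30 UTC + 5h = 06:30 Solath standard time.
The standard-time date in Solath, 18 March 2022, is outside the daylight-saving period (19 November 2021 – 25 February 2022), so Solath is on standard time, UTC+05:00.
01:30 UTC + 5h = 06:30 Solath.

06:30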